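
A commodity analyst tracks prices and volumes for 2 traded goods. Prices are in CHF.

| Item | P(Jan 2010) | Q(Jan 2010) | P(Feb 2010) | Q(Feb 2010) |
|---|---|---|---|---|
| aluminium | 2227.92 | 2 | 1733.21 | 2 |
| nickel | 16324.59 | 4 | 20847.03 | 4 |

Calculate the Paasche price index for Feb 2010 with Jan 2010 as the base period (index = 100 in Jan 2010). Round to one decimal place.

124.5

Paasche price index uses current-period quantities as weights.
ΣP(Feb 2010)·Q(Feb 2010) = 1733.21×2 + 20847.03×4 = 3466.42 + 83388.12 = 86854.54
ΣP(Jan 2010)·Q(Feb 2010) = 2227.92×2 + 16324.59×4 = 4455.84 + 65298.36 = 69754.2
Index = 86854.54 / 69754.2 × 100 = 124.5151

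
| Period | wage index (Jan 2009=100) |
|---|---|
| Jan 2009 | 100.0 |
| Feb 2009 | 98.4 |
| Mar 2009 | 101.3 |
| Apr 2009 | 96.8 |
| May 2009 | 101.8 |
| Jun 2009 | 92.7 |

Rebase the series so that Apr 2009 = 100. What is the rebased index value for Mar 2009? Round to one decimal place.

104.6

Rebased(Mar 2009) = 101.3 / 96.8 × 100 = 104.6488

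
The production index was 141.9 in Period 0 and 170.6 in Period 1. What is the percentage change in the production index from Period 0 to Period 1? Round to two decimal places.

20.23%

Change = (170.6 − 141.9) / 141.9 × 100
       = 28.7 / 141.9 × 100 = 20.2255%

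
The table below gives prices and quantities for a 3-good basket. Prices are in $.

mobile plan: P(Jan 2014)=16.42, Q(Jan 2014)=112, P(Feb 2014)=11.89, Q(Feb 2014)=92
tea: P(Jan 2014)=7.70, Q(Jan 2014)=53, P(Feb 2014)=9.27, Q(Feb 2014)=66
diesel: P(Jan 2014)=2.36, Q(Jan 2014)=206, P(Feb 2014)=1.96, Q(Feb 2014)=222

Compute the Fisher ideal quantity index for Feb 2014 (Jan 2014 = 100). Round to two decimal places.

94.57

Laspeyres component (base-period weights):
ΣP(Jan 2014)Q(Feb 2014) = 16.42×92 + 7.70×66 + 2.36×222 = 1510.64 + 508.2 + 523.92 = 2542.76
ΣP(Jan 2014)Q(Jan 2014) = 16.42×112 + 7.70×53 + 2.36×206 = 1839.04 + 408.1 + 486.16 = 2733.3
L = 2542.76 / 2733.3 × 100 = 93.0289
Paasche component (current-period weights):
ΣP(Feb 2014)Q(Feb 2014) = 11.89×92 + 9.27×66 + 1.96×222 = 1093.88 + 611.82 + 435.12 = 2140.82
ΣP(Feb 2014)Q(Jan 2014) = 11.89×112 + 9.27×53 + 1.96×206 = 1331.68 + 491.31 + 403.76 = 2226.75
P = 2140.82 / 2226.75 × 100 = 96.1410
Fisher = √(L × P) = √(93.0289 × 96.1410) = 94.5722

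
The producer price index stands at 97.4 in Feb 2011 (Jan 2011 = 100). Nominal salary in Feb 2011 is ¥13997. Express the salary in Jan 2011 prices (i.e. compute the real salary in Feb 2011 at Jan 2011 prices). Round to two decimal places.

14370.64

Real = Nominal ÷ (Index/100) = 13997 ÷ (97.4/100)
     = 13997 ÷ 0.974 = 14370.6366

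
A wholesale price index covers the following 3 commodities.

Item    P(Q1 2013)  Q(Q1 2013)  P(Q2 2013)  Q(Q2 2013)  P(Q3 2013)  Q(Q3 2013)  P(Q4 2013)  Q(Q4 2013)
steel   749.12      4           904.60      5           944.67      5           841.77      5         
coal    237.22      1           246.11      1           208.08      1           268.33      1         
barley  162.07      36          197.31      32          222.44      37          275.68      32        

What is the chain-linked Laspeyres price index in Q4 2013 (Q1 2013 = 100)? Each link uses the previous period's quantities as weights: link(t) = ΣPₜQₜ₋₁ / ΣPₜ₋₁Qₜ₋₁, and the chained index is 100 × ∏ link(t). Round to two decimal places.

Link Q1 2013→Q2 2013:
ΣP(Q2 2013)Q(Q1 2013) = 904.60×4 + 246.11×1 + 197.31×36 = 3618.4 + 246.11 + 7103.16 = 10967.67
ΣP(Q1 2013)Q(Q1 2013) = 749.12×4 + 237.22×1 + 162.07×36 = 2996.48 + 237.22 + 5834.52 = 9068.22
link = 10967.67/9068.22 = 1.209462
Link Q2 2013→Q3 2013:
ΣP(Q3 2013)Q(Q2 2013) = 944.67×5 + 208.08×1 + 222.44×32 = 4723.35 + 208.08 + 7118.08 = 12049.51
ΣP(Q2 2013)Q(Q2 2013) = 904.60×5 + 246.11×1 + 197.31×32 = 4523 + 246.11 + 6313.92 = 11083.03
link = 12049.51/11083.03 = 1.087204
Link Q3 2013→Q4 2013:
ΣP(Q4 2013)Q(Q3 2013) = 841.77×5 + 268.33×1 + 275.68×37 = 4208.85 + 268.33 + 10200.16 = 14677.34
ΣP(Q3 2013)Q(Q3 2013) = 944.67×5 + 208.08×1 + 222.44×37 = 4723.35 + 208.08 + 8230.28 = 13161.71
link = 14677.34/13161.71 = 1.115154
Chained index = 100 × 1.209462 × 1.087204 × 1.115154 = 146.6352

146.64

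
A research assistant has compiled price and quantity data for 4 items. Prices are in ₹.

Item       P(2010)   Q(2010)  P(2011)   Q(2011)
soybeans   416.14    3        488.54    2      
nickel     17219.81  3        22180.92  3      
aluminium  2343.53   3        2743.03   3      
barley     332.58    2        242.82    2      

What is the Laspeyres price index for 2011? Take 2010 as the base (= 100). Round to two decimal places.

Laspeyres price index uses base-period quantities as weights.
ΣP(2011)·Q(2010) = 488.54×3 + 22180.92×3 + 2743.03×3 + 242.82×2 = 1465.62 + 66542.76 + 8229.09 + 485.64 = 76723.11
ΣP(2010)·Q(2010) = 416.14×3 + 17219.81×3 + 2343.53×3 + 332.58×2 = 1248.42 + 51659.43 + 7030.59 + 665.16 = 60603.6
Index = 76723.11 / 60603.6 × 100 = 126.5983

126.60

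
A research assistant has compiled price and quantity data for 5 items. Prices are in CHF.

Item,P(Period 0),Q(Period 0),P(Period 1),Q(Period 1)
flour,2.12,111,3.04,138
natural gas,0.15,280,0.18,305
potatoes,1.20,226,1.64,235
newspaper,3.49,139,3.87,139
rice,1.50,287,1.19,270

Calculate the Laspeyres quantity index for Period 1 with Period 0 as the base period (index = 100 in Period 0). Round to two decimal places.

Laspeyres quantity index uses base-period prices as weights.
ΣP(Period 0)·Q(Period 1) = 2.12×138 + 0.15×305 + 1.20×235 + 3.49×139 + 1.50×270 = 292.56 + 45.75 + 282 + 485.11 + 405 = 1510.42
ΣP(Period 0)·Q(Period 0) = 2.12×111 + 0.15×280 + 1.20×226 + 3.49×139 + 1.50×287 = 235.32 + 42 + 271.2 + 485.11 + 430.5 = 1464.13
Index = 1510.42 / 1464.13 × 100 = 103.1616

103.16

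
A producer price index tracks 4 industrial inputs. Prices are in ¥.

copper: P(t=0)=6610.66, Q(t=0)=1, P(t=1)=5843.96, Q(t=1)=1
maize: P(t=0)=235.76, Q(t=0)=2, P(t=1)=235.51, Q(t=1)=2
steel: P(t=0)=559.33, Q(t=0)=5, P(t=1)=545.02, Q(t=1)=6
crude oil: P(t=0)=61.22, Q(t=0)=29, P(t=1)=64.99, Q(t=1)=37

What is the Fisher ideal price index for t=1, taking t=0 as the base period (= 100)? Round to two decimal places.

94.06

Laspeyres component (base-period weights):
ΣP(t=1)Q(t=0) = 5843.96×1 + 235.51×2 + 545.02×5 + 64.99×29 = 5843.96 + 471.02 + 2725.1 + 1884.71 = 10924.79
ΣP(t=0)Q(t=0) = 6610.66×1 + 235.76×2 + 559.33×5 + 61.22×29 = 6610.66 + 471.52 + 2796.65 + 1775.38 = 11654.21
L = 10924.79 / 11654.21 × 100 = 93.7411
Paasche component (current-period weights):
ΣP(t=1)Q(t=1) = 5843.96×1 + 235.51×2 + 545.02×6 + 64.99×37 = 5843.96 + 471.02 + 3270.12 + 2404.63 = 11989.73
ΣP(t=0)Q(t=1) = 6610.66×1 + 235.76×2 + 559.33×6 + 61.22×37 = 6610.66 + 471.52 + 3355.98 + 2265.14 = 12703.3
P = 11989.73 / 12703.3 × 100 = 94.3828
Fisher = √(L × P) = √(93.7411 × 94.3828) = 94.0614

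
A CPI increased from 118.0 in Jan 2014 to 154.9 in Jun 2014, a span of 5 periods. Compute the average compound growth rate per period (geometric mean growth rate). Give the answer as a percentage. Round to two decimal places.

Growth factor = (154.9/118.0)^(1/5) = (1.312712)^(1/5) = 1.055927
Growth rate = 1.055927 − 1 = 0.055927 = 5.5927%

5.59%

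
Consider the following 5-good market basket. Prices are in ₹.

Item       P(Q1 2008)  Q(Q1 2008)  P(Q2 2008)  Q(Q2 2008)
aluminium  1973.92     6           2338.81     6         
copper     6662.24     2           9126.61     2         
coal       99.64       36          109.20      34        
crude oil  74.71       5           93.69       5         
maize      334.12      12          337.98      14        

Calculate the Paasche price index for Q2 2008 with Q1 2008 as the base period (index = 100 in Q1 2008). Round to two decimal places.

122.59

Paasche price index uses current-period quantities as weights.
ΣP(Q2 2008)·Q(Q2 2008) = 2338.81×6 + 9126.61×2 + 109.20×34 + 93.69×5 + 337.98×14 = 14032.86 + 18253.22 + 3712.8 + 468.45 + 4731.72 = 41199.05
ΣP(Q1 2008)·Q(Q2 2008) = 1973.92×6 + 6662.24×2 + 99.64×34 + 74.71×5 + 334.12×14 = 11843.52 + 13324.48 + 3387.76 + 373.55 + 4677.68 = 33606.99
Index = 41199.05 / 33606.99 × 100 = 122.5907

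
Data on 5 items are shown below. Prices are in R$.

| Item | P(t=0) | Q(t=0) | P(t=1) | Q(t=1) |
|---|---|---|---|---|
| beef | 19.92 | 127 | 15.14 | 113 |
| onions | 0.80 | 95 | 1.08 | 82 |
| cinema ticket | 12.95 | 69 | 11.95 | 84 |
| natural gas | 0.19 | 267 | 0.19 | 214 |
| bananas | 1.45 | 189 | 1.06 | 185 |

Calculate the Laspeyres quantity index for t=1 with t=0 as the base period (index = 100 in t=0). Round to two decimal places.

Laspeyres quantity index uses base-period prices as weights.
ΣP(t=0)·Q(t=1) = 19.92×113 + 0.80×82 + 12.95×84 + 0.19×214 + 1.45×185 = 2250.96 + 65.6 + 1087.8 + 40.66 + 268.25 = 3713.27
ΣP(t=0)·Q(t=0) = 19.92×127 + 0.80×95 + 12.95×69 + 0.19×267 + 1.45×189 = 2529.84 + 76 + 893.55 + 50.73 + 274.05 = 3824.17
Index = 3713.27 / 3824.17 × 100 = 97.1000

97.10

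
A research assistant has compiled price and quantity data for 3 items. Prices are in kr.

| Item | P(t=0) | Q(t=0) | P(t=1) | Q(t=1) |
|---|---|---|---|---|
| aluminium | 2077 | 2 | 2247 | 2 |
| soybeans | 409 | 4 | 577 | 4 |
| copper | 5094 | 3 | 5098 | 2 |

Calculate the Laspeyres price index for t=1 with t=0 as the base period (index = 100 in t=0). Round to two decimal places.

104.86

Laspeyres price index uses base-period quantities as weights.
ΣP(t=1)·Q(t=0) = 2247×2 + 577×4 + 5098×3 = 4494 + 2308 + 15294 = 22096
ΣP(t=0)·Q(t=0) = 2077×2 + 409×4 + 5094×3 = 4154 + 1636 + 15282 = 21072
Index = 22096 / 21072 × 100 = 104.8595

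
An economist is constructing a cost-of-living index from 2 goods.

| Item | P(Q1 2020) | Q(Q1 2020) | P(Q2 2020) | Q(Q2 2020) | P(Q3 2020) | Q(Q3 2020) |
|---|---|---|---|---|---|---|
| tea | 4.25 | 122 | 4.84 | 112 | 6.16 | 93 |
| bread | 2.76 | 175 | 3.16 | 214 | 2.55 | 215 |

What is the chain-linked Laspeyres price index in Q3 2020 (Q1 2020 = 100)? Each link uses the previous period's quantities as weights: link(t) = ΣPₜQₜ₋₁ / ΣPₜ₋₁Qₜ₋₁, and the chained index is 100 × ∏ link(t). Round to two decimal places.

115.80

Link Q1 2020→Q2 2020:
ΣP(Q2 2020)Q(Q1 2020) = 4.84×122 + 3.16×175 = 590.48 + 553 = 1143.48
ΣP(Q1 2020)Q(Q1 2020) = 4.25×122 + 2.76×175 = 518.5 + 483 = 1001.5
link = 1143.48/1001.5 = 1.141767
Link Q2 2020→Q3 2020:
ΣP(Q3 2020)Q(Q2 2020) = 6.16×112 + 2.55×214 = 689.92 + 545.7 = 1235.62
ΣP(Q2 2020)Q(Q2 2020) = 4.84×112 + 3.16×214 = 542.08 + 676.24 = 1218.32
link = 1235.62/1218.32 = 1.014200
Chained index = 100 × 1.141767 × 1.014200 = 115.7980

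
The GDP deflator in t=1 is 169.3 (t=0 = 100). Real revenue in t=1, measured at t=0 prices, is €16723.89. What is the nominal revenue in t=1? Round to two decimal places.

28313.55

Nominal = Real × (Index/100) = 16723.89 × (169.3/100)
        = 16723.89 × 1.693 = 28313.5458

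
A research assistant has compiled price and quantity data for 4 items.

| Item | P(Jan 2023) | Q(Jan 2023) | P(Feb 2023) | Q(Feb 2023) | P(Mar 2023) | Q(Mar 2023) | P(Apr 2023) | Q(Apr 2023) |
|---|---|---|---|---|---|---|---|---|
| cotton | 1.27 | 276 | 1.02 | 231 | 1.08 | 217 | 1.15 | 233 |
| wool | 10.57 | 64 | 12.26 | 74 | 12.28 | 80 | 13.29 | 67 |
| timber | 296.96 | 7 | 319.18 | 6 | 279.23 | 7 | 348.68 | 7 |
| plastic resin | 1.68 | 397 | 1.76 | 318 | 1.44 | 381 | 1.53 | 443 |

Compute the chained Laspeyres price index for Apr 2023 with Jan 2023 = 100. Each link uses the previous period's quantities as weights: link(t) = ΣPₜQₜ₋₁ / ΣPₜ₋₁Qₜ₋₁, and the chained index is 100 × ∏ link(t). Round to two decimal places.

Link Jan 2023→Feb 2023:
ΣP(Feb 2023)Q(Jan 2023) = 1.02×276 + 12.26×64 + 319.18×7 + 1.76×397 = 281.52 + 784.64 + 2234.26 + 698.72 = 3999.14
ΣP(Jan 2023)Q(Jan 2023) = 1.27×276 + 10.57×64 + 296.96×7 + 1.68×397 = 350.52 + 676.48 + 2078.72 + 666.96 = 3772.68
link = 3999.14/3772.68 = 1.060026
Link Feb 2023→Mar 2023:
ΣP(Mar 2023)Q(Feb 2023) = 1.08×231 + 12.28×74 + 279.23×6 + 1.44×318 = 249.48 + 908.72 + 1675.38 + 457.92 = 3291.5
ΣP(Feb 2023)Q(Feb 2023) = 1.02×231 + 12.26×74 + 319.18×6 + 1.76×318 = 235.62 + 907.24 + 1915.08 + 559.68 = 3617.62
link = 3291.5/3617.62 = 0.909852
Link Mar 2023→Apr 2023:
ΣP(Apr 2023)Q(Mar 2023) = 1.15×217 + 13.29×80 + 348.68×7 + 1.53×381 = 249.55 + 1063.2 + 2440.76 + 582.93 = 4336.44
ΣP(Mar 2023)Q(Mar 2023) = 1.08×217 + 12.28×80 + 279.23×7 + 1.44×381 = 234.36 + 982.4 + 1954.61 + 548.64 = 3720.01
link = 4336.44/3720.01 = 1.165707
Chained index = 100 × 1.060026 × 0.909852 × 1.165707 = 112.4286

112.43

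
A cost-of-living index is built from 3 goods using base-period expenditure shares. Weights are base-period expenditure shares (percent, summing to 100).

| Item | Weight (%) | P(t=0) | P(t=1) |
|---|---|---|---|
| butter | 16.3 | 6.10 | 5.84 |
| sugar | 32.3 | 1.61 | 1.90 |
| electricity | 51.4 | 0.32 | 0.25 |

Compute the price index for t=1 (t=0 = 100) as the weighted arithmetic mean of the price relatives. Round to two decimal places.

butter: 16.3 × (5.84/6.10) = 16.3 × 0.957377 = 15.6052
sugar: 32.3 × (1.90/1.61) = 32.3 × 1.180124 = 38.1180
electricity: 51.4 × (0.25/0.32) = 51.4 × 0.781250 = 40.1562
Index = Σ wᵢ·(p₁ᵢ/p₀ᵢ) = 15.6052 + 38.1180 + 40.1562 = 93.8795

93.88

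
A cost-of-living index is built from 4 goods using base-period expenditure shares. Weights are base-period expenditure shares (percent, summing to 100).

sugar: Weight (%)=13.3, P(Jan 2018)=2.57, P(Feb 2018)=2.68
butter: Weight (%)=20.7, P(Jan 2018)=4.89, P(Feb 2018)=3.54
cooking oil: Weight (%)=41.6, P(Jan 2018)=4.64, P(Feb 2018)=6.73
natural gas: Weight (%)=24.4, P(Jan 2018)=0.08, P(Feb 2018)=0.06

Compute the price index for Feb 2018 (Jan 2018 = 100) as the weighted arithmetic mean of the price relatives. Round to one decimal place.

107.5

sugar: 13.3 × (2.68/2.57) = 13.3 × 1.042802 = 13.8693
butter: 20.7 × (3.54/4.89) = 20.7 × 0.723926 = 14.9853
cooking oil: 41.6 × (6.73/4.64) = 41.6 × 1.450431 = 60.3379
natural gas: 24.4 × (0.06/0.08) = 24.4 × 0.750000 = 18.3000
Index = Σ wᵢ·(p₁ᵢ/p₀ᵢ) = 13.8693 + 14.9853 + 60.3379 + 18.3000 = 107.4925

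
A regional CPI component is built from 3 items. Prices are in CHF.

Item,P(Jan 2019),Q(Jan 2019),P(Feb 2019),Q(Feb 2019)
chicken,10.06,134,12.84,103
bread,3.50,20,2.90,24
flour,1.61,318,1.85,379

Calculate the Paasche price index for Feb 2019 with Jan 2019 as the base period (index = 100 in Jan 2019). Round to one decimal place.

121.0

Paasche price index uses current-period quantities as weights.
ΣP(Feb 2019)·Q(Feb 2019) = 12.84×103 + 2.90×24 + 1.85×379 = 1322.52 + 69.6 + 701.15 = 2093.27
ΣP(Jan 2019)·Q(Feb 2019) = 10.06×103 + 3.50×24 + 1.61×379 = 1036.18 + 84 + 610.19 = 1730.37
Index = 2093.27 / 1730.37 × 100 = 120.9724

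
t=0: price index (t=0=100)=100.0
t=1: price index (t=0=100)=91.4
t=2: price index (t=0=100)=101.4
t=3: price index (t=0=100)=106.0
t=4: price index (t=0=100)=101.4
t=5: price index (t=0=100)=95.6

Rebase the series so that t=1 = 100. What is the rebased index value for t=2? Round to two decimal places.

110.94

Rebased(t=2) = 101.4 / 91.4 × 100 = 110.9409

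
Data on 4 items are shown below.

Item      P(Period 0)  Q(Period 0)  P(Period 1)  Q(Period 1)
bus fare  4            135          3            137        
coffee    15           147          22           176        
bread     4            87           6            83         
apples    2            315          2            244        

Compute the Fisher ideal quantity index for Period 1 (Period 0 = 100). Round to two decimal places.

108.81

Laspeyres component (base-period weights):
ΣP(Period 0)Q(Period 1) = 4×137 + 15×176 + 4×83 + 2×244 = 548 + 2640 + 332 + 488 = 4008
ΣP(Period 0)Q(Period 0) = 4×135 + 15×147 + 4×87 + 2×315 = 540 + 2205 + 348 + 630 = 3723
L = 4008 / 3723 × 100 = 107.6551
Paasche component (current-period weights):
ΣP(Period 1)Q(Period 1) = 3×137 + 22×176 + 6×83 + 2×244 = 411 + 3872 + 498 + 488 = 5269
ΣP(Period 1)Q(Period 0) = 3×135 + 22×147 + 6×87 + 2×315 = 405 + 3234 + 522 + 630 = 4791
P = 5269 / 4791 × 100 = 109.9770
Fisher = √(L × P) = √(107.6551 × 109.9770) = 108.8099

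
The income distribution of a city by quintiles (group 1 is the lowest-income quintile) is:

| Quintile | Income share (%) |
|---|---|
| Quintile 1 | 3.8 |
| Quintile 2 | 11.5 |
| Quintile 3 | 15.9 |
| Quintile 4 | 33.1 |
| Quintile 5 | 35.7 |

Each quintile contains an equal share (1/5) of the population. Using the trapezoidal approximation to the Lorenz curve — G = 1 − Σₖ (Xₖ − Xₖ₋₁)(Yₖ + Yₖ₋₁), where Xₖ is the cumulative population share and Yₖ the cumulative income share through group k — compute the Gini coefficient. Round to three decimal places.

0.342

Cumulative income shares Yₖ: 0.0380, 0.1530, 0.3120, 0.6430, 1.0000
Σ (Xₖ−Xₖ₋₁)(Yₖ+Yₖ₋₁) = (1/5)(0.0380+0.0000) + (1/5)(0.1530+0.0380) + (1/5)(0.3120+0.1530) + (1/5)(0.6430+0.3120) + (1/5)(1.0000+0.6430)
  = 0.0076 + 0.0382 + 0.0930 + 0.1910 + 0.3286 = 0.6584
G = 1 − 0.6584 = 0.3416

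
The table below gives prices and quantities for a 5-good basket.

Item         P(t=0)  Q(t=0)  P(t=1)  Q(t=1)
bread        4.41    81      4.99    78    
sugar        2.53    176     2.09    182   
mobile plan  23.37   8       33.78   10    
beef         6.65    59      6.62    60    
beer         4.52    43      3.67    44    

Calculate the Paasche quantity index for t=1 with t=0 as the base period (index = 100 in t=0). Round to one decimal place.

104.7

Paasche quantity index uses current-period prices as weights.
ΣP(t=1)·Q(t=1) = 4.99×78 + 2.09×182 + 33.78×10 + 6.62×60 + 3.67×44 = 389.22 + 380.38 + 337.8 + 397.2 + 161.48 = 1666.08
ΣP(t=1)·Q(t=0) = 4.99×81 + 2.09×176 + 33.78×8 + 6.62×59 + 3.67×43 = 404.19 + 367.84 + 270.24 + 390.58 + 157.81 = 1590.66
Index = 1666.08 / 1590.66 × 100 = 104.7414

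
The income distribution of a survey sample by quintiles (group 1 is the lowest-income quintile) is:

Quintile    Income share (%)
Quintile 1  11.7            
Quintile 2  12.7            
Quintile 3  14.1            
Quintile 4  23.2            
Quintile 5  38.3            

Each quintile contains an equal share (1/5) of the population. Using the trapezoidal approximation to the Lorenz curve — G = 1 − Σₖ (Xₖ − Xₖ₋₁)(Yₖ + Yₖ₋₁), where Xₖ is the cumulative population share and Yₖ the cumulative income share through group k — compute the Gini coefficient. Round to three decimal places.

Cumulative income shares Yₖ: 0.1170, 0.2440, 0.3850, 0.6170, 1.0000
Σ (Xₖ−Xₖ₋₁)(Yₖ+Yₖ₋₁) = (1/5)(0.1170+0.0000) + (1/5)(0.2440+0.1170) + (1/5)(0.3850+0.2440) + (1/5)(0.6170+0.3850) + (1/5)(1.0000+0.6170)
  = 0.0234 + 0.0722 + 0.1258 + 0.2004 + 0.3234 = 0.7452
G = 1 − 0.7452 = 0.2548

0.255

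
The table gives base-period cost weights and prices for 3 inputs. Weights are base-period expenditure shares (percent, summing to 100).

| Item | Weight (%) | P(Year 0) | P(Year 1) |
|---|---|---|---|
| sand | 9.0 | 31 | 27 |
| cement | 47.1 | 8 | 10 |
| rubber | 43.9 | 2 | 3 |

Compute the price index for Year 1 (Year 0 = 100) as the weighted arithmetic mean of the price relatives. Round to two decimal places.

132.56

sand: 9.0 × (27/31) = 9.0 × 0.870968 = 7.8387
cement: 47.1 × (10/8) = 47.1 × 1.250000 = 58.8750
rubber: 43.9 × (3/2) = 43.9 × 1.500000 = 65.8500
Index = Σ wᵢ·(p₁ᵢ/p₀ᵢ) = 7.8387 + 58.8750 + 65.8500 = 132.5637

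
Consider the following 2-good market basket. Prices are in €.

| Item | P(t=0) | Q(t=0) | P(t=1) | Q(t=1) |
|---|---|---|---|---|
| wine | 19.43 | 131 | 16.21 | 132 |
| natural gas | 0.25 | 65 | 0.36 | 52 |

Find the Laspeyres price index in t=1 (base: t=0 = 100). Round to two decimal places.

83.81

Laspeyres price index uses base-period quantities as weights.
ΣP(t=1)·Q(t=0) = 16.21×131 + 0.36×65 = 2123.51 + 23.4 = 2146.91
ΣP(t=0)·Q(t=0) = 19.43×131 + 0.25×65 = 2545.33 + 16.25 = 2561.58
Index = 2146.91 / 2561.58 × 100 = 83.8119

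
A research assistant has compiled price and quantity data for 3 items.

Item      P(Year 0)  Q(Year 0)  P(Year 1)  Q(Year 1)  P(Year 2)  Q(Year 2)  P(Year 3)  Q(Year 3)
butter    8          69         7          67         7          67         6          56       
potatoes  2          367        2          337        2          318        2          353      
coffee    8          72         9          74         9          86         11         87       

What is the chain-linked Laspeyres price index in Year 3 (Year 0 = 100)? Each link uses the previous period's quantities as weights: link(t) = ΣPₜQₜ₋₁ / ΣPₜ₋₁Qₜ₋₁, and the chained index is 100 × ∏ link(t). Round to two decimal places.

105.76

Link Year 0→Year 1:
ΣP(Year 1)Q(Year 0) = 7×69 + 2×367 + 9×72 = 483 + 734 + 648 = 1865
ΣP(Year 0)Q(Year 0) = 8×69 + 2×367 + 8×72 = 552 + 734 + 576 = 1862
link = 1865/1862 = 1.001611
Link Year 1→Year 2:
ΣP(Year 2)Q(Year 1) = 7×67 + 2×337 + 9×74 = 469 + 674 + 666 = 1809
ΣP(Year 1)Q(Year 1) = 7×67 + 2×337 + 9×74 = 469 + 674 + 666 = 1809
link = 1809/1809 = 1.000000
Link Year 2→Year 3:
ΣP(Year 3)Q(Year 2) = 6×67 + 2×318 + 11×86 = 402 + 636 + 946 = 1984
ΣP(Year 2)Q(Year 2) = 7×67 + 2×318 + 9×86 = 469 + 636 + 774 = 1879
link = 1984/1879 = 1.055881
Chained index = 100 × 1.001611 × 1.000000 × 1.055881 = 105.7582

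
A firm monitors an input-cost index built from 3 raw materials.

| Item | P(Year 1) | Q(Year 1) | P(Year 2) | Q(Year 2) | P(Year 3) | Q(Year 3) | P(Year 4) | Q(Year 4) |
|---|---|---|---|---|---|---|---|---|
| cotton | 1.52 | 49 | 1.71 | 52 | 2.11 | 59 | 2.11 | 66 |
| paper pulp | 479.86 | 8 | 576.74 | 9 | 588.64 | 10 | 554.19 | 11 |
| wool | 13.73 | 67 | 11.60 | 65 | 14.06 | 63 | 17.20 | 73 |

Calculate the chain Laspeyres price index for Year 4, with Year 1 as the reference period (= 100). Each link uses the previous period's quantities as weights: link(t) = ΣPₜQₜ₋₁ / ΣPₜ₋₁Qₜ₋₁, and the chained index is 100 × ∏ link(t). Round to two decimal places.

Link Year 1→Year 2:
ΣP(Year 2)Q(Year 1) = 1.71×49 + 576.74×8 + 11.60×67 = 83.79 + 4613.92 + 777.2 = 5474.91
ΣP(Year 1)Q(Year 1) = 1.52×49 + 479.86×8 + 13.73×67 = 74.48 + 3838.88 + 919.91 = 4833.27
link = 5474.91/4833.27 = 1.132755
Link Year 2→Year 3:
ΣP(Year 3)Q(Year 2) = 2.11×52 + 588.64×9 + 14.06×65 = 109.72 + 5297.76 + 913.9 = 6321.38
ΣP(Year 2)Q(Year 2) = 1.71×52 + 576.74×9 + 11.60×65 = 88.92 + 5190.66 + 754 = 6033.58
link = 6321.38/6033.58 = 1.047700
Link Year 3→Year 4:
ΣP(Year 4)Q(Year 3) = 2.11×59 + 554.19×10 + 17.20×63 = 124.49 + 5541.9 + 1083.6 = 6749.99
ΣP(Year 3)Q(Year 3) = 2.11×59 + 588.64×10 + 14.06×63 = 124.49 + 5886.4 + 885.78 = 6896.67
link = 6749.99/6896.67 = 0.978732
Chained index = 100 × 1.132755 × 1.047700 × 0.978732 = 116.1546

116.15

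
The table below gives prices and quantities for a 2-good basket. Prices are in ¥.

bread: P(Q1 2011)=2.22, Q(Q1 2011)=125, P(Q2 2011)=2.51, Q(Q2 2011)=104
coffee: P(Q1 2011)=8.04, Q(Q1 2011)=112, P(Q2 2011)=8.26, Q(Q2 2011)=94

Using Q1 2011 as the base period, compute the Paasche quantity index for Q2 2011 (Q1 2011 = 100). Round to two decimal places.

Paasche quantity index uses current-period prices as weights.
ΣP(Q2 2011)·Q(Q2 2011) = 2.51×104 + 8.26×94 = 261.04 + 776.44 = 1037.48
ΣP(Q2 2011)·Q(Q1 2011) = 2.51×125 + 8.26×112 = 313.75 + 925.12 = 1238.87
Index = 1037.48 / 1238.87 × 100 = 83.7441

83.74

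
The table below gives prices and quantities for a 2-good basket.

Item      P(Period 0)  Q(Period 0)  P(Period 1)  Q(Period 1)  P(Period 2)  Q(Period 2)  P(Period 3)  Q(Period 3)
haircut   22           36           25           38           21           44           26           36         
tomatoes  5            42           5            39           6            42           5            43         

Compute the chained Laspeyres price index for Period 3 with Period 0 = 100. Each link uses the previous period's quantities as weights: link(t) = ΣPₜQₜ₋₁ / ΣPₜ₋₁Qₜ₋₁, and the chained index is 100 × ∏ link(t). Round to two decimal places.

Link Period 0→Period 1:
ΣP(Period 1)Q(Period 0) = 25×36 + 5×42 = 900 + 210 = 1110
ΣP(Period 0)Q(Period 0) = 22×36 + 5×42 = 792 + 210 = 1002
link = 1110/1002 = 1.107784
Link Period 1→Period 2:
ΣP(Period 2)Q(Period 1) = 21×38 + 6×39 = 798 + 234 = 1032
ΣP(Period 1)Q(Period 1) = 25×38 + 5×39 = 950 + 195 = 1145
link = 1032/1145 = 0.901310
Link Period 2→Period 3:
ΣP(Period 3)Q(Period 2) = 26×44 + 5×42 = 1144 + 210 = 1354
ΣP(Period 2)Q(Period 2) = 21×44 + 6×42 = 924 + 252 = 1176
link = 1354/1176 = 1.151361
Chained index = 100 × 1.107784 × 0.901310 × 1.151361 = 114.9584

114.96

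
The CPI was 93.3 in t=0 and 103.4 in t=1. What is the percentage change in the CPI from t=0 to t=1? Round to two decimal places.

Change = (103.4 − 93.3) / 93.3 × 100
       = 10.1 / 93.3 × 100 = 10.8253%

10.83%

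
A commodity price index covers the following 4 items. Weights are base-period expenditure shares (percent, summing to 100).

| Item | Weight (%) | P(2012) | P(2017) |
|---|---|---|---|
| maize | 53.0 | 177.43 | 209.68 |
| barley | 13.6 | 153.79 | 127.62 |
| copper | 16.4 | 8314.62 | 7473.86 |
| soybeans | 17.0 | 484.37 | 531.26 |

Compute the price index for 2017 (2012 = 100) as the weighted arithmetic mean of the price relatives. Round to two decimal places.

107.31

maize: 53.0 × (209.68/177.43) = 53.0 × 1.181762 = 62.6334
barley: 13.6 × (127.62/153.79) = 13.6 × 0.829833 = 11.2857
copper: 16.4 × (7473.86/8314.62) = 16.4 × 0.898882 = 14.7417
soybeans: 17.0 × (531.26/484.37) = 17.0 × 1.096806 = 18.6457
Index = Σ wᵢ·(p₁ᵢ/p₀ᵢ) = 62.6334 + 11.2857 + 14.7417 + 18.6457 = 107.3065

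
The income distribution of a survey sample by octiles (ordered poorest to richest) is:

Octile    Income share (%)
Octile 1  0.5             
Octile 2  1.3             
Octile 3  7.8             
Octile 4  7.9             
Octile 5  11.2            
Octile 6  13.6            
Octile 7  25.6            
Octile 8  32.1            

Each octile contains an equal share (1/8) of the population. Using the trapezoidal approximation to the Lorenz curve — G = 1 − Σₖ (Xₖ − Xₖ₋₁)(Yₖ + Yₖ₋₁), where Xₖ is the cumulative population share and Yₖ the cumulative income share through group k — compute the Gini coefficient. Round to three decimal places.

Cumulative income shares Yₖ: 0.0050, 0.0180, 0.0960, 0.1750, 0.2870, 0.4230, 0.6790, 1.0000
Σ (Xₖ−Xₖ₋₁)(Yₖ+Yₖ₋₁) = (1/8)(0.0050+0.0000) + (1/8)(0.0180+0.0050) + (1/8)(0.0960+0.0180) + (1/8)(0.1750+0.0960) + (1/8)(0.2870+0.1750) + (1/8)(0.4230+0.2870) + (1/8)(0.6790+0.4230) + (1/8)(1.0000+0.6790)
  = 0.0006 + 0.0029 + 0.0143 + 0.0339 + 0.0577 + 0.0887 + 0.1378 + 0.2099 = 0.5457
G = 1 − 0.5457 = 0.4543

0.454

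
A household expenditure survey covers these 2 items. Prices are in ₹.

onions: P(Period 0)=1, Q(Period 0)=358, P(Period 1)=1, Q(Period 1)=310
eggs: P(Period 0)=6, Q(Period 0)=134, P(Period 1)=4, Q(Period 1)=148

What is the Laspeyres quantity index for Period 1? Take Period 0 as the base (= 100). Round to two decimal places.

Laspeyres quantity index uses base-period prices as weights.
ΣP(Period 0)·Q(Period 1) = 1×310 + 6×148 = 310 + 888 = 1198
ΣP(Period 0)·Q(Period 0) = 1×358 + 6×134 = 358 + 804 = 1162
Index = 1198 / 1162 × 100 = 103.0981

103.10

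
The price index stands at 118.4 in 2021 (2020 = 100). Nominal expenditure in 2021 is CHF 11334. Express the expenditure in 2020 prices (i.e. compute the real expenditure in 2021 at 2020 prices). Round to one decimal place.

9572.6

Real = Nominal ÷ (Index/100) = 11334 ÷ (118.4/100)
     = 11334 ÷ 1.184 = 9572.6351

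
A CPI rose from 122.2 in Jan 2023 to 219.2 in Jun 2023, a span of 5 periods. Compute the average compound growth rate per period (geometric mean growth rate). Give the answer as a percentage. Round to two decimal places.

12.40%

Growth factor = (219.2/122.2)^(1/5) = (1.793781)^(1/5) = 1.123968
Growth rate = 1.123968 − 1 = 0.123968 = 12.3968%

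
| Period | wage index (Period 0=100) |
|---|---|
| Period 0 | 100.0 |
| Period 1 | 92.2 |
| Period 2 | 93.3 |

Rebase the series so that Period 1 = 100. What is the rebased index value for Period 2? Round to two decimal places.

Rebased(Period 2) = 93.3 / 92.2 × 100 = 101.1931

101.19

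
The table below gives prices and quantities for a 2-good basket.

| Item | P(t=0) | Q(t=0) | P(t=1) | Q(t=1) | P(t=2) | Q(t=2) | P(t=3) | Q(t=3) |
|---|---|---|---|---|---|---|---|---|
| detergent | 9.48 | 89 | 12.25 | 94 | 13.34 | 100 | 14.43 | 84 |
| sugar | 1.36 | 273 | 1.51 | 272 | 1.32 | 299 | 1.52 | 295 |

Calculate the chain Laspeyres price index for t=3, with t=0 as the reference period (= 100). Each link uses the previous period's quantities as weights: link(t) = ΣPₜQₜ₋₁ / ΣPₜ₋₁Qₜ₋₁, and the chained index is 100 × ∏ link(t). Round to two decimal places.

140.15

Link t=0→t=1:
ΣP(t=1)Q(t=0) = 12.25×89 + 1.51×273 = 1090.25 + 412.23 = 1502.48
ΣP(t=0)Q(t=0) = 9.48×89 + 1.36×273 = 843.72 + 371.28 = 1215
link = 1502.48/1215 = 1.236609
Link t=1→t=2:
ΣP(t=2)Q(t=1) = 13.34×94 + 1.32×272 = 1253.96 + 359.04 = 1613
ΣP(t=1)Q(t=1) = 12.25×94 + 1.51×272 = 1151.5 + 410.72 = 1562.22
link = 1613/1562.22 = 1.032505
Link t=2→t=3:
ΣP(t=3)Q(t=2) = 14.43×100 + 1.52×299 = 1443 + 454.48 = 1897.48
ΣP(t=2)Q(t=2) = 13.34×100 + 1.32×299 = 1334 + 394.68 = 1728.68
link = 1897.48/1728.68 = 1.097647
Chained index = 100 × 1.236609 × 1.032505 × 1.097647 = 140.1481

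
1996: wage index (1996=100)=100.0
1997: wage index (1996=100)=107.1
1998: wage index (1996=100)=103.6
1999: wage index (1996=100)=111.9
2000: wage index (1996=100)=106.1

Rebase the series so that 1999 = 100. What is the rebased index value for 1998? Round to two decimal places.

92.58

Rebased(1998) = 103.6 / 111.9 × 100 = 92.5827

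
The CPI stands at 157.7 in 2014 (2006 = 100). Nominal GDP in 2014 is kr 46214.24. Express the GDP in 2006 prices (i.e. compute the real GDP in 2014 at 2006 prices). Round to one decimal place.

29305.2

Real = Nominal ÷ (Index/100) = 46214.24 ÷ (157.7/100)
     = 46214.24 ÷ 1.577 = 29305.1617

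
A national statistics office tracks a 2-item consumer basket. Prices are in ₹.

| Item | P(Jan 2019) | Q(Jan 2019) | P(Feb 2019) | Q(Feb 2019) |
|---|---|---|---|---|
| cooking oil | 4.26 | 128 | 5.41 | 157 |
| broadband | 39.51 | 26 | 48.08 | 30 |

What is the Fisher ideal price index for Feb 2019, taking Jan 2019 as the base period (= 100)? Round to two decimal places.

123.57

Laspeyres component (base-period weights):
ΣP(Feb 2019)Q(Jan 2019) = 5.41×128 + 48.08×26 = 692.48 + 1250.08 = 1942.56
ΣP(Jan 2019)Q(Jan 2019) = 4.26×128 + 39.51×26 = 545.28 + 1027.26 = 1572.54
L = 1942.56 / 1572.54 × 100 = 123.5301
Paasche component (current-period weights):
ΣP(Feb 2019)Q(Feb 2019) = 5.41×157 + 48.08×30 = 849.37 + 1442.4 = 2291.77
ΣP(Jan 2019)Q(Feb 2019) = 4.26×157 + 39.51×30 = 668.82 + 1185.3 = 1854.12
P = 2291.77 / 1854.12 × 100 = 123.6042
Fisher = √(L × P) = √(123.5301 × 123.6042) = 123.5671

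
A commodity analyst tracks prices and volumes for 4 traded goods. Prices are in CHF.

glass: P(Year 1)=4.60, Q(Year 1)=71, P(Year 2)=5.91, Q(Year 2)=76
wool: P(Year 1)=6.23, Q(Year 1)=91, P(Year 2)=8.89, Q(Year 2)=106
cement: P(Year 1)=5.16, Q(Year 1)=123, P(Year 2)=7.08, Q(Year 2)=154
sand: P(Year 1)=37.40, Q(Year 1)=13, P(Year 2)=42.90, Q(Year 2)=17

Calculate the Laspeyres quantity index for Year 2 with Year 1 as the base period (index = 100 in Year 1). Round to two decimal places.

Laspeyres quantity index uses base-period prices as weights.
ΣP(Year 1)·Q(Year 2) = 4.60×76 + 6.23×106 + 5.16×154 + 37.40×17 = 349.6 + 660.38 + 794.64 + 635.8 = 2440.42
ΣP(Year 1)·Q(Year 1) = 4.60×71 + 6.23×91 + 5.16×123 + 37.40×13 = 326.6 + 566.93 + 634.68 + 486.2 = 2014.41
Index = 2440.42 / 2014.41 × 100 = 121.1481

121.15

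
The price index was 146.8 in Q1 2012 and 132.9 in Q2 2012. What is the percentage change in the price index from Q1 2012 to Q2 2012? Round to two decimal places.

-9.47%

Change = (132.9 − 146.8) / 146.8 × 100
       = -13.9 / 146.8 × 100 = -9.4687%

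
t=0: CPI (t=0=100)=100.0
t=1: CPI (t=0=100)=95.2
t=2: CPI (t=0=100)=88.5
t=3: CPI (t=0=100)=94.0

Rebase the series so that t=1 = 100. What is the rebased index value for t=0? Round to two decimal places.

Rebased(t=0) = 100.0 / 95.2 × 100 = 105.0420

105.04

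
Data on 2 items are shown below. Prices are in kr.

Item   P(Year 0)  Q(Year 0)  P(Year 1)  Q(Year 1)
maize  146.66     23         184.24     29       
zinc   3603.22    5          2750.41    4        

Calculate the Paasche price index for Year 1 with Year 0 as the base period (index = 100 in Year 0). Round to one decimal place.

87.6

Paasche price index uses current-period quantities as weights.
ΣP(Year 1)·Q(Year 1) = 184.24×29 + 2750.41×4 = 5342.96 + 11001.64 = 16344.6
ΣP(Year 0)·Q(Year 1) = 146.66×29 + 3603.22×4 = 4253.14 + 14412.88 = 18666.02
Index = 16344.6 / 18666.02 × 100 = 87.5634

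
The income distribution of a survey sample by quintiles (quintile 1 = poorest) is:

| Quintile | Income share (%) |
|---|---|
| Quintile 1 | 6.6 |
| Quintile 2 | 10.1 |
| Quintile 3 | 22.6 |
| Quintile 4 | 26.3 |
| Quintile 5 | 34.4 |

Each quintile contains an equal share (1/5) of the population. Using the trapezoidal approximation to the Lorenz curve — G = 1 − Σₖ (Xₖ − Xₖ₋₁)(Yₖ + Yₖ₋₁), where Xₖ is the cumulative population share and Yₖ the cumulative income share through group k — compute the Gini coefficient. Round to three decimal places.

Cumulative income shares Yₖ: 0.0660, 0.1670, 0.3930, 0.6560, 1.0000
Σ (Xₖ−Xₖ₋₁)(Yₖ+Yₖ₋₁) = (1/5)(0.0660+0.0000) + (1/5)(0.1670+0.0660) + (1/5)(0.3930+0.1670) + (1/5)(0.6560+0.3930) + (1/5)(1.0000+0.6560)
  = 0.0132 + 0.0466 + 0.1120 + 0.2098 + 0.3312 = 0.7128
G = 1 − 0.7128 = 0.2872

0.287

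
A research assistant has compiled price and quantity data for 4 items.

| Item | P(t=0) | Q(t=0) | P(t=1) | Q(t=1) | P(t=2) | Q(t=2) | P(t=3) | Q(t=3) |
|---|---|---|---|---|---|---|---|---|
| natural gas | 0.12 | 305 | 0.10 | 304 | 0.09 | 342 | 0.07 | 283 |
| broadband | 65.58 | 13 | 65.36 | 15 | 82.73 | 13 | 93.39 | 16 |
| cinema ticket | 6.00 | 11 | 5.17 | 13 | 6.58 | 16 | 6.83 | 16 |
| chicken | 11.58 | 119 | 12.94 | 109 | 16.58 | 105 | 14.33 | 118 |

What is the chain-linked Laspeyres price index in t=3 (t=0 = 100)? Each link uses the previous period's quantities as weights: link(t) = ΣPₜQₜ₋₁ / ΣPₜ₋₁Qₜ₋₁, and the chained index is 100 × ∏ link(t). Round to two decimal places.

Link t=0→t=1:
ΣP(t=1)Q(t=0) = 0.10×305 + 65.36×13 + 5.17×11 + 12.94×119 = 30.5 + 849.68 + 56.87 + 1539.86 = 2476.91
ΣP(t=0)Q(t=0) = 0.12×305 + 65.58×13 + 6.00×11 + 11.58×119 = 36.6 + 852.54 + 66 + 1378.02 = 2333.16
link = 2476.91/2333.16 = 1.061612
Link t=1→t=2:
ΣP(t=2)Q(t=1) = 0.09×304 + 82.73×15 + 6.58×13 + 16.58×109 = 27.36 + 1240.95 + 85.54 + 1807.22 = 3161.07
ΣP(t=1)Q(t=1) = 0.10×304 + 65.36×15 + 5.17×13 + 12.94×109 = 30.4 + 980.4 + 67.21 + 1410.46 = 2488.47
link = 3161.07/2488.47 = 1.270287
Link t=2→t=3:
ΣP(t=3)Q(t=2) = 0.07×342 + 93.39×13 + 6.83×16 + 14.33×105 = 23.94 + 1214.07 + 109.28 + 1504.65 = 2851.94
ΣP(t=2)Q(t=2) = 0.09×342 + 82.73×13 + 6.58×16 + 16.58×105 = 30.78 + 1075.49 + 105.28 + 1740.9 = 2952.45
link = 2851.94/2952.45 = 0.965957
Chained index = 100 × 1.061612 × 1.270287 × 0.965957 = 130.2642

130.26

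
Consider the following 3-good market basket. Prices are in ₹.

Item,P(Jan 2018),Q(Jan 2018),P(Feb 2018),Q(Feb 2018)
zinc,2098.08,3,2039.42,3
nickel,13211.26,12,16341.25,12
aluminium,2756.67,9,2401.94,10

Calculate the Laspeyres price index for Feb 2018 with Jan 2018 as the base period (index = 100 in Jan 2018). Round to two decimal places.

118.03

Laspeyres price index uses base-period quantities as weights.
ΣP(Feb 2018)·Q(Jan 2018) = 2039.42×3 + 16341.25×12 + 2401.94×9 = 6118.26 + 196095 + 21617.46 = 223830.72
ΣP(Jan 2018)·Q(Jan 2018) = 2098.08×3 + 13211.26×12 + 2756.67×9 = 6294.24 + 158535.12 + 24810.03 = 189639.39
Index = 223830.72 / 189639.39 × 100 = 118.0297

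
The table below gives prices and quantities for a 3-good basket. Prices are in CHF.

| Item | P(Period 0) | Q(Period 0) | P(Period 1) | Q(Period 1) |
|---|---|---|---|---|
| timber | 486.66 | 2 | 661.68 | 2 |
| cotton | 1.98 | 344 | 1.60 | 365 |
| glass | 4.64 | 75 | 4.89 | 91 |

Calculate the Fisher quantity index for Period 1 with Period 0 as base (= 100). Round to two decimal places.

Laspeyres component (base-period weights):
ΣP(Period 0)Q(Period 1) = 486.66×2 + 1.98×365 + 4.64×91 = 973.32 + 722.7 + 422.24 = 2118.26
ΣP(Period 0)Q(Period 0) = 486.66×2 + 1.98×344 + 4.64×75 = 973.32 + 681.12 + 348 = 2002.44
L = 2118.26 / 2002.44 × 100 = 105.7839
Paasche component (current-period weights):
ΣP(Period 1)Q(Period 1) = 661.68×2 + 1.60×365 + 4.89×91 = 1323.36 + 584 + 444.99 = 2352.35
ΣP(Period 1)Q(Period 0) = 661.68×2 + 1.60×344 + 4.89×75 = 1323.36 + 550.4 + 366.75 = 2240.51
P = 2352.35 / 2240.51 × 100 = 104.9917
Fisher = √(L × P) = √(105.7839 × 104.9917) = 105.3871

105.39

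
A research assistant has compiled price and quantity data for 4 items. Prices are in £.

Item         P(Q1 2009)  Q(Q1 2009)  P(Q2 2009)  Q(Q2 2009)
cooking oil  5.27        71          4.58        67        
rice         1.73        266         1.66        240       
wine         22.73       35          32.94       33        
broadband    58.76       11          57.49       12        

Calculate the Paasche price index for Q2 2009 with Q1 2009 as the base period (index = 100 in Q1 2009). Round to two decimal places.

Paasche price index uses current-period quantities as weights.
ΣP(Q2 2009)·Q(Q2 2009) = 4.58×67 + 1.66×240 + 32.94×33 + 57.49×12 = 306.86 + 398.4 + 1087.02 + 689.88 = 2482.16
ΣP(Q1 2009)·Q(Q2 2009) = 5.27×67 + 1.73×240 + 22.73×33 + 58.76×12 = 353.09 + 415.2 + 750.09 + 705.12 = 2223.5
Index = 2482.16 / 2223.5 × 100 = 111.6330

111.63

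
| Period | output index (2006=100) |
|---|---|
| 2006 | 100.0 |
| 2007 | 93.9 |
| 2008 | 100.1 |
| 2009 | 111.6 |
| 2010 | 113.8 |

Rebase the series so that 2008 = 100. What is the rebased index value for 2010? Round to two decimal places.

Rebased(2010) = 113.8 / 100.1 × 100 = 113.6863

113.69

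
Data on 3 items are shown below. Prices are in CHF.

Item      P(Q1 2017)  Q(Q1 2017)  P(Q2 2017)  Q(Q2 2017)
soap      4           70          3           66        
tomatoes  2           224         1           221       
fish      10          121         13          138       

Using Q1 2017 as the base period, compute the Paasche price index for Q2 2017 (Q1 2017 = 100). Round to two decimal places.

Paasche price index uses current-period quantities as weights.
ΣP(Q2 2017)·Q(Q2 2017) = 3×66 + 1×221 + 13×138 = 198 + 221 + 1794 = 2213
ΣP(Q1 2017)·Q(Q2 2017) = 4×66 + 2×221 + 10×138 = 264 + 442 + 1380 = 2086
Index = 2213 / 2086 × 100 = 106.0882

106.09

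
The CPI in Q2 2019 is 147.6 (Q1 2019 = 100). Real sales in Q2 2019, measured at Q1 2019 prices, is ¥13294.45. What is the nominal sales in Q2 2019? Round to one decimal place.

19622.6

Nominal = Real × (Index/100) = 13294.45 × (147.6/100)
        = 13294.45 × 1.476 = 19622.6082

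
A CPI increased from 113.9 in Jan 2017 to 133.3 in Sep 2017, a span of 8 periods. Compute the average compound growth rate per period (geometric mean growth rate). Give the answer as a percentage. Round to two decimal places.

1.99%

Growth factor = (133.3/113.9)^(1/8) = (1.170325)^(1/8) = 1.019855
Growth rate = 1.019855 − 1 = 0.019855 = 1.9855%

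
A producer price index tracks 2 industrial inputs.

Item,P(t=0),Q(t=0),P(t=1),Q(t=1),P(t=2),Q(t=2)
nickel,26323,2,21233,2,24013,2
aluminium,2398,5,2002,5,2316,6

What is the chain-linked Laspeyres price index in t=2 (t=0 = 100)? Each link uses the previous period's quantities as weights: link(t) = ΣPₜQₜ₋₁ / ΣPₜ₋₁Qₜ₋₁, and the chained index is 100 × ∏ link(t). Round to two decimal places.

92.22

Link t=0→t=1:
ΣP(t=1)Q(t=0) = 21233×2 + 2002×5 = 42466 + 10010 = 52476
ΣP(t=0)Q(t=0) = 26323×2 + 2398×5 = 52646 + 11990 = 64636
link = 52476/64636 = 0.811870
Link t=1→t=2:
ΣP(t=2)Q(t=1) = 24013×2 + 2316×5 = 48026 + 11580 = 59606
ΣP(t=1)Q(t=1) = 21233×2 + 2002×5 = 42466 + 10010 = 52476
link = 59606/52476 = 1.135872
Chained index = 100 × 0.811870 × 1.135872 = 92.2180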